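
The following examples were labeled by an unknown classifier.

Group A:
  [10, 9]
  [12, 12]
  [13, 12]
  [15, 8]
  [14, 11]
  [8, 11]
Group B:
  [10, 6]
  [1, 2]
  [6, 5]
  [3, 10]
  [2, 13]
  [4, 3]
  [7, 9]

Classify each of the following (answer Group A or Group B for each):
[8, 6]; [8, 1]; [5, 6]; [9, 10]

Group B, Group B, Group B, Group A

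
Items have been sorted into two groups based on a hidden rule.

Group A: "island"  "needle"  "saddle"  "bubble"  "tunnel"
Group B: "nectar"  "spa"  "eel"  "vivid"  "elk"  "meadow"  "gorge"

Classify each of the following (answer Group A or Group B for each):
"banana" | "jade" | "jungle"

'Group A' ⟺ even length AND contains 'l'.
Group B: "banana", since length 6, no 'l'. Group B: "jade", since length 4, no 'l'. Group A: "jungle", since length 6, has 'l'.

Group B, Group B, Group A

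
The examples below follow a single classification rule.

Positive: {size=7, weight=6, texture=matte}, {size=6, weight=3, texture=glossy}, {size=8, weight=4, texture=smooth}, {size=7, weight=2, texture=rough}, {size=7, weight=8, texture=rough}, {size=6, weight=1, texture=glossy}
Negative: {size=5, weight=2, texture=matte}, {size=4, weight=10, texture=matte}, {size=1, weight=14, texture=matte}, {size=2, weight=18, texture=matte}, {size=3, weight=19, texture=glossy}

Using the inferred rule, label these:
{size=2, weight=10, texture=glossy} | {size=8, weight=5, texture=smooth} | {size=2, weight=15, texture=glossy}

A rule that fits every label: size ≥ 6 — true of each 'Positive' example, false of each 'Negative' one.
Negative: {size=2, weight=10, texture=glossy}, since size = 2.
Positive: {size=8, weight=5, texture=smooth}, since size = 8.
Negative: {size=2, weight=15, texture=glossy}, since size = 2.

Negative, Positive, Negative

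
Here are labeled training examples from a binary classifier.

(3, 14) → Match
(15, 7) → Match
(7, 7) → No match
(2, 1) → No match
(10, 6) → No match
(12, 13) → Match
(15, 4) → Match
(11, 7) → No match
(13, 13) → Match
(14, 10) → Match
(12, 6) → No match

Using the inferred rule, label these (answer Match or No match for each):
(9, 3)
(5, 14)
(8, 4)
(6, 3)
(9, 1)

The classifier is using: max ≥ 13.
No match: (9, 3), since max 9. Match: (5, 14), since max 14. No match: (8, 4), since max 8. No match: (6, 3), since max 6. No match: (9, 1), since max 9.

No match, Match, No match, No match, No match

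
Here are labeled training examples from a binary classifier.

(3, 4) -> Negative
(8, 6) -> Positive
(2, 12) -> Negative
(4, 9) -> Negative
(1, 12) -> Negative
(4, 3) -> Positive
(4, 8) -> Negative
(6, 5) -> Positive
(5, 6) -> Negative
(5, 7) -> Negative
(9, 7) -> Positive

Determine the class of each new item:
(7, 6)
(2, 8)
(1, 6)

Rule: first > second. This holds for each 'Positive' example and fails for each 'Negative' one.
(7, 6): 7 > 6, satisfies this → Positive. (2, 8): 2 < 8, fails this test → Negative. (1, 6): 1 < 6, fails this test → Negative.

Positive, Negative, Negative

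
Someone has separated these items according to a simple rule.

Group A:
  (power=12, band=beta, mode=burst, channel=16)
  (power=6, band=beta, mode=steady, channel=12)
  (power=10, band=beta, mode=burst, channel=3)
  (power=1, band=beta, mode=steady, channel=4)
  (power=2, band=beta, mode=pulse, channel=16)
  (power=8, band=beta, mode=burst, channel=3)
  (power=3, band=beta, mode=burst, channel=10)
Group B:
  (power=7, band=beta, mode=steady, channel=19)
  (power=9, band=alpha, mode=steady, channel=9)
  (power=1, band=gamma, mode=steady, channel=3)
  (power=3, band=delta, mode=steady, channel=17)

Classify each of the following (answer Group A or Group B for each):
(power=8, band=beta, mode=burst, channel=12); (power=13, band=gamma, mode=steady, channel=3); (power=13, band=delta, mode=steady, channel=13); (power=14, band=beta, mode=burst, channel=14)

Group A, Group B, Group B, Group A

The rule appears to be: band is beta AND channel ≤ 16.
(power=8, band=beta, mode=burst, channel=12) — band is beta, channel = 12, hence Group A. (power=13, band=gamma, mode=steady, channel=3) — band is gamma, channel = 3, hence Group B. (power=13, band=delta, mode=steady, channel=13) — band is delta, channel = 13, hence Group B. (power=14, band=beta, mode=burst, channel=14) — band is beta, channel = 14, hence Group A.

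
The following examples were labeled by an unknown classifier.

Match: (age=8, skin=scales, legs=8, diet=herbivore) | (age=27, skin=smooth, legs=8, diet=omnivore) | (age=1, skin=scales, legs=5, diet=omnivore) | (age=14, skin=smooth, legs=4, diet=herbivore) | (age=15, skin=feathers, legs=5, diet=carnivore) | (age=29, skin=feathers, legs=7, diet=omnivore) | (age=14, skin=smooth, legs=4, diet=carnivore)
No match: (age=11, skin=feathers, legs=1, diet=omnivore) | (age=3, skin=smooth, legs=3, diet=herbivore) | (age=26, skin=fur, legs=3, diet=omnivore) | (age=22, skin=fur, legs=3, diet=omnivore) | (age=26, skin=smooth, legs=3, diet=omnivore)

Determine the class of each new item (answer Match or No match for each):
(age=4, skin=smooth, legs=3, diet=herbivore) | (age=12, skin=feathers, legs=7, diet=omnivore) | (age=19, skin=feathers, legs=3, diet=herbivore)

The common property of the 'Match' items is: legs ≥ 4. No 'No match' item has it.

No match, Match, No match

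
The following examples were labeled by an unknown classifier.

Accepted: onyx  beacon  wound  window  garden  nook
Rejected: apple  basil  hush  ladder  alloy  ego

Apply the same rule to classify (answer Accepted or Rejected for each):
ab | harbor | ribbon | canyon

Rejected, Rejected, Accepted, Accepted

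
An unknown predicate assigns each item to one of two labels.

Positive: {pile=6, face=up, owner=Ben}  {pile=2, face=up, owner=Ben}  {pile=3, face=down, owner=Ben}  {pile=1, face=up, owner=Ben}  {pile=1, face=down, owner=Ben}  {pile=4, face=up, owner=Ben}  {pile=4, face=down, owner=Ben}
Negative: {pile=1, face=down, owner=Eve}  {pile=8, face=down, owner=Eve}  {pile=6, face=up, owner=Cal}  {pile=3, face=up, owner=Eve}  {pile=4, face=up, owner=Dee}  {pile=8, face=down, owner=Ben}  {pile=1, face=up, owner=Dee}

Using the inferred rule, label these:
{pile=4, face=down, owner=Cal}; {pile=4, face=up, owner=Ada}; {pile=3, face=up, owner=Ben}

All 'Positive' examples share one property — owner is Ben AND pile ≤ 6 — and every 'Negative' example lacks it.
{pile=4, face=down, owner=Cal}: owner is Cal, pile = 4 — fails the rule, so Negative.
{pile=4, face=up, owner=Ada}: owner is Ada, pile = 4 — fails the rule, so Negative.
{pile=3, face=up, owner=Ben}: owner is Ben, pile = 3 — satisfies this, so Positive.

Negative, Negative, Positive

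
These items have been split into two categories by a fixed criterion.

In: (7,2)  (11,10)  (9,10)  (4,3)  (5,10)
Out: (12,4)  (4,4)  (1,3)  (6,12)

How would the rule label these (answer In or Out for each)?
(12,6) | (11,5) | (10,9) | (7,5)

One predicate separates the groups cleanly: sum is odd.
(12,6): 12+6 = 18 — fails the rule, so Out. (11,5): 11+5 = 16 — fails the rule, so Out. (10,9): 10+9 = 19 — meets the rule, so In. (7,5): 7+5 = 12 — fails the rule, so Out.

Out, Out, In, Out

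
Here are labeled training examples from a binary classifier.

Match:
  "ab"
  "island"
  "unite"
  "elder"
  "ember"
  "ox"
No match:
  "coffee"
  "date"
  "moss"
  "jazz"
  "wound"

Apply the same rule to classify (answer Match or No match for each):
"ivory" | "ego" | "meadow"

Match, Match, No match

The classifier is using: starts with a vowel.
"ivory" — starts with 'i', hence Match. "ego" — starts with 'e', hence Match. "meadow" — starts with 'm', hence No match.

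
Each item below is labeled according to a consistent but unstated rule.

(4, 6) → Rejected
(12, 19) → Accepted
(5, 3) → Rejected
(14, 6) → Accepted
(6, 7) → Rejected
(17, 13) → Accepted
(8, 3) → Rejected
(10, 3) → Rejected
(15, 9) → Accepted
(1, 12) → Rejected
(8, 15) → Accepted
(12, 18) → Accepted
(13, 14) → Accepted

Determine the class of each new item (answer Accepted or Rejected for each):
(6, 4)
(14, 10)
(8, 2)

Rejected, Accepted, Rejected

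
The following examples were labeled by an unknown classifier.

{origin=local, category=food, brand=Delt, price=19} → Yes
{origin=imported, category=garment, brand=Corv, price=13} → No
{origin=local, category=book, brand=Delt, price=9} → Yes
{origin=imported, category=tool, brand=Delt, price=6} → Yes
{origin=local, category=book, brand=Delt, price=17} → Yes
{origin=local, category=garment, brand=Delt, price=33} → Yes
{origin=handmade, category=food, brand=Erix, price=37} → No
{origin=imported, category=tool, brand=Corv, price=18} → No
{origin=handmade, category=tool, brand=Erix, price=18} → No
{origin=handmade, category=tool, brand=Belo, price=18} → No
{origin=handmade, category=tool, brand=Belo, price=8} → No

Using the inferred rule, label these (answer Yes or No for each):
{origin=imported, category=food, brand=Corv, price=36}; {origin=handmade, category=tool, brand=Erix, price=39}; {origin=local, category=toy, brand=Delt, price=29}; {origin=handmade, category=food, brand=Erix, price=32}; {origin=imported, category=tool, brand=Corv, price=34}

'Yes' ⟺ brand is Delt.
{origin=imported, category=food, brand=Corv, price=36}: brand is Corv — does not satisfy this, so No.
{origin=handmade, category=tool, brand=Erix, price=39}: brand is Erix — does not satisfy this, so No.
{origin=local, category=toy, brand=Delt, price=29}: brand is Delt — fits, so Yes.
{origin=handmade, category=food, brand=Erix, price=32}: brand is Erix — does not satisfy this, so No.
{origin=imported, category=tool, brand=Corv, price=34}: brand is Corv — does not satisfy this, so No.

No, No, Yes, No, No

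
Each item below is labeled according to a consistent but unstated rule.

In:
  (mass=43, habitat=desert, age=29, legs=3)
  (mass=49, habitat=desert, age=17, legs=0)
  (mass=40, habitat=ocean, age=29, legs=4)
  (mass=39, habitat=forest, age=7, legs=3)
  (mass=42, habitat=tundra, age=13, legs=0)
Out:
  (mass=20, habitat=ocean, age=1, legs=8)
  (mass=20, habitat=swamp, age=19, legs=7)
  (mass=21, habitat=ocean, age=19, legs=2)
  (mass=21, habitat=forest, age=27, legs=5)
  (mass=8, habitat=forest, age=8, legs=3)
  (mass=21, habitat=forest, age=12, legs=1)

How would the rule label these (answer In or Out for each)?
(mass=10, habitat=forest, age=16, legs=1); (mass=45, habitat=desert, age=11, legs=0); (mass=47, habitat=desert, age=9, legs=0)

Out, In, In

The classifier is using: mass ≥ 39.
(mass=10, habitat=forest, age=16, legs=1): Out (mass = 10). (mass=45, habitat=desert, age=11, legs=0): In (mass = 45). (mass=47, habitat=desert, age=9, legs=0): In (mass = 47).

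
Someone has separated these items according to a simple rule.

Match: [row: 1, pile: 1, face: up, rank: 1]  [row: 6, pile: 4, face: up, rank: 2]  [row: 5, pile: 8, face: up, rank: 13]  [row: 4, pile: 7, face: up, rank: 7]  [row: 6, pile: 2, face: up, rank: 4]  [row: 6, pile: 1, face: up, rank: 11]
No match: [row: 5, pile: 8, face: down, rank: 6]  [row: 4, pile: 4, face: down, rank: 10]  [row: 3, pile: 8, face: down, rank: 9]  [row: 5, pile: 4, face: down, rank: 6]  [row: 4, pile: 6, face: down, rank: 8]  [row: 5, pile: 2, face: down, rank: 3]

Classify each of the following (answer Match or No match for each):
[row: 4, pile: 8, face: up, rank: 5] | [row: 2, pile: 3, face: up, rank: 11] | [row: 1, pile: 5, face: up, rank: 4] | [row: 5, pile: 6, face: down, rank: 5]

The rule appears to be: face is up.
[row: 4, pile: 8, face: up, rank: 5]: face is up — satisfies this, so Match. [row: 2, pile: 3, face: up, rank: 11]: face is up — satisfies this, so Match. [row: 1, pile: 5, face: up, rank: 4]: face is up — satisfies this, so Match. [row: 5, pile: 6, face: down, rank: 5]: face is down — does not pass, so No match.

Match, Match, Match, No match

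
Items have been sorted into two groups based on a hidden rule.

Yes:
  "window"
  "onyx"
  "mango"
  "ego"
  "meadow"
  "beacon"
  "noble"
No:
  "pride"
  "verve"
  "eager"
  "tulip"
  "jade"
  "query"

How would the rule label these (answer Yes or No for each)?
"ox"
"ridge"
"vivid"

Yes, No, No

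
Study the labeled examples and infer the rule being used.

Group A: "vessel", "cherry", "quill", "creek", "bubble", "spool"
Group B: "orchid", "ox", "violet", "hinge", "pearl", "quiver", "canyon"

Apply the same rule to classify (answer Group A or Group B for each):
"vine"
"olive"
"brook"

Group B, Group B, Group A

A rule that fits every label: has a double letter — true of each 'Group A' example, false of each 'Group B' one.
"vine" — no doubled letter, hence Group B. "olive" — no doubled letter, hence Group B. "brook" — 'oo' doubled, hence Group A.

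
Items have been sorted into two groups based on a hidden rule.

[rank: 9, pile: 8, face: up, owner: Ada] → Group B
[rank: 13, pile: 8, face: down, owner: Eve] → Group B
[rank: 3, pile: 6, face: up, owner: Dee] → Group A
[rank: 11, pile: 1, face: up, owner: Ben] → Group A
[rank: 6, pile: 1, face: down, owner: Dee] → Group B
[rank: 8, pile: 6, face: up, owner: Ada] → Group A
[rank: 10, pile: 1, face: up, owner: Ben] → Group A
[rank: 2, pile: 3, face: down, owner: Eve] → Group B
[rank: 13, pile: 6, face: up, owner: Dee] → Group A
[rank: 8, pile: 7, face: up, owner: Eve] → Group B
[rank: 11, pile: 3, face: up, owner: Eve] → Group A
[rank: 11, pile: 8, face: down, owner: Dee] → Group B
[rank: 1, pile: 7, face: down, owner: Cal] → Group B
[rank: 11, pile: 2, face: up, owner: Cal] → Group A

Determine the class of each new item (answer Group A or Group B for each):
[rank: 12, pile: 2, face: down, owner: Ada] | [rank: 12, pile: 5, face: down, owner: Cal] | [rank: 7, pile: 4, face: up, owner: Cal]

The common property of the 'Group A' items is: face is up AND pile ≤ 6. No 'Group B' item has it.

Group B, Group B, Group A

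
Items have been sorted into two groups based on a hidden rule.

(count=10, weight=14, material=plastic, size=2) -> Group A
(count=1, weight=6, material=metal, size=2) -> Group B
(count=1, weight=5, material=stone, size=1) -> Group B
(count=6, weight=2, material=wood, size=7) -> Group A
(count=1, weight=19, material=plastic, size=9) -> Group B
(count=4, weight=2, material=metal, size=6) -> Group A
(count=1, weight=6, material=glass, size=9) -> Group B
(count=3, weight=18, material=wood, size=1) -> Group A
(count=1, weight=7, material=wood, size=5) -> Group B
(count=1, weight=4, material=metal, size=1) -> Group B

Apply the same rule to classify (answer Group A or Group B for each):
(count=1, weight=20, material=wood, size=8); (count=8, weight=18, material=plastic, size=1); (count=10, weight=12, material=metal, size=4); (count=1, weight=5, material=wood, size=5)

Group B, Group A, Group A, Group B

'Group A' ⟺ count ≥ 3.
Group B: (count=1, weight=20, material=wood, size=8), since count = 1. Group A: (count=8, weight=18, material=plastic, size=1), since count = 8. Group A: (count=10, weight=12, material=metal, size=4), since count = 10. Group B: (count=1, weight=5, material=wood, size=5), since count = 1.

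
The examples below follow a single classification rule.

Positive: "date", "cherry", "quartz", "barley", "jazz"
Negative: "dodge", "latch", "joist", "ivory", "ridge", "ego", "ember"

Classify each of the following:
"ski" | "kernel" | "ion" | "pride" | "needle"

Negative, Positive, Negative, Negative, Positive

The simplest hypothesis consistent with all the labels is: even length.
Negative: "ski", since length 3.
Positive: "kernel", since length 6.
Negative: "ion", since length 3.
Negative: "pride", since length 5.
Positive: "needle", since length 6.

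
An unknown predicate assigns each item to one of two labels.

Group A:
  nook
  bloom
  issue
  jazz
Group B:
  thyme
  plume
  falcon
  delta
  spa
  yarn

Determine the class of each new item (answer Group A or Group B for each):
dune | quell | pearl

The common property of the 'Group A' items is: has a double letter. No 'Group B' item has it.

Group B, Group A, Group B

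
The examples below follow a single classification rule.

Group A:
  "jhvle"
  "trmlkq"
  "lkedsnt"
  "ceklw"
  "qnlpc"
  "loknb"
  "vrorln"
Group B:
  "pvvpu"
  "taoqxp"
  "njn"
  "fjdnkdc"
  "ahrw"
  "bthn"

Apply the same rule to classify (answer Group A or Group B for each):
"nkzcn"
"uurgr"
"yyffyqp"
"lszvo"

Group B, Group B, Group B, Group A

Rule: contains 'l'. This holds for each 'Group A' example and fails for each 'Group B' one.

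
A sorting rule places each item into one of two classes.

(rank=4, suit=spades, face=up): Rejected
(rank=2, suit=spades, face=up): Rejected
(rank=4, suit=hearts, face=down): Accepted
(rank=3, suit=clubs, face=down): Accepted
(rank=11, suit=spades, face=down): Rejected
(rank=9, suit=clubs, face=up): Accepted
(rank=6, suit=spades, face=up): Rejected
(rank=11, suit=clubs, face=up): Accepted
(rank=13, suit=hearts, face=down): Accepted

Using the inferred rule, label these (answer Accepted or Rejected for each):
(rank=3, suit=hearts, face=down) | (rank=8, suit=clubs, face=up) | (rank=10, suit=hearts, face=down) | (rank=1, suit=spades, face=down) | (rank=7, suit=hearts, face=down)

Checking candidate rules against both groups, what survives is: suit is not spades.
(rank=3, suit=hearts, face=down): Accepted (suit is hearts).
(rank=8, suit=clubs, face=up): Accepted (suit is clubs).
(rank=10, suit=hearts, face=down): Accepted (suit is hearts).
(rank=1, suit=spades, face=down): Rejected (suit is spades).
(rank=7, suit=hearts, face=down): Accepted (suit is hearts).

Accepted, Accepted, Accepted, Rejected, Accepted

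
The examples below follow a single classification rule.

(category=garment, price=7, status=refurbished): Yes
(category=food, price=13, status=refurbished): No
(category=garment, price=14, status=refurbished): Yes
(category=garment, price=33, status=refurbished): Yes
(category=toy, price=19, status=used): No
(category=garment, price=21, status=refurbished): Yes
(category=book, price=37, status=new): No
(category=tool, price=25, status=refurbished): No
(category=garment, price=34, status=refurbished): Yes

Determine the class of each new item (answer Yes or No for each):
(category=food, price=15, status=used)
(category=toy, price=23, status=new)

No, No

The distinguishing property — category is garment — holds for all the 'Yes' cases and none of the 'No' cases.
(category=food, price=15, status=used): No (category is food).
(category=toy, price=23, status=new): No (category is toy).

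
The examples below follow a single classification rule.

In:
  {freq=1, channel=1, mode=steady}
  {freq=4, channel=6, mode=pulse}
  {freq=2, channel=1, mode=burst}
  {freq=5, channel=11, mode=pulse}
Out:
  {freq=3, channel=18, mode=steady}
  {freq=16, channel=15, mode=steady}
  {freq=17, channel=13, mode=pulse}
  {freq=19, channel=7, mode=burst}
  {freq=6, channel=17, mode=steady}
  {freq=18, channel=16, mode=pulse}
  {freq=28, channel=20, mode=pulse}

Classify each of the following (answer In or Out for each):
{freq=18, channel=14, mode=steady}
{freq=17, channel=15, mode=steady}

All 'In' examples share one property — freq ≤ 5 AND channel ≤ 11 — and every 'Out' example lacks it.
{freq=18, channel=14, mode=steady} → freq = 18, channel = 14 → Out.
{freq=17, channel=15, mode=steady} → freq = 17, channel = 15 → Out.

Out, Out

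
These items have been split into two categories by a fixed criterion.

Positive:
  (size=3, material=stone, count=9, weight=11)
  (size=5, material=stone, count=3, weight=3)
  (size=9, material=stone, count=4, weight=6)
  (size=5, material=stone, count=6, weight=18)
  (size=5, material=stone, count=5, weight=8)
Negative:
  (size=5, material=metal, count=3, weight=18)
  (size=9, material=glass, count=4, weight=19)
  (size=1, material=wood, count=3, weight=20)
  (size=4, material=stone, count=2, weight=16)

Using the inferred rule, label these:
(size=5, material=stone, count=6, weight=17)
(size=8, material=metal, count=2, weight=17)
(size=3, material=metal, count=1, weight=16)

Every 'Positive' example satisfies: material is stone AND count ≥ 3. None of the 'Negative' examples do.

Positive, Negative, Negative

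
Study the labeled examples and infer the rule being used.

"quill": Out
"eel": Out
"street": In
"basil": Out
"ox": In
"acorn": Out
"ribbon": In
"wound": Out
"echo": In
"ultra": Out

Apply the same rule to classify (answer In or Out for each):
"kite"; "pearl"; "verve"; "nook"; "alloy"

In, Out, Out, In, Out

The rule appears to be: even length.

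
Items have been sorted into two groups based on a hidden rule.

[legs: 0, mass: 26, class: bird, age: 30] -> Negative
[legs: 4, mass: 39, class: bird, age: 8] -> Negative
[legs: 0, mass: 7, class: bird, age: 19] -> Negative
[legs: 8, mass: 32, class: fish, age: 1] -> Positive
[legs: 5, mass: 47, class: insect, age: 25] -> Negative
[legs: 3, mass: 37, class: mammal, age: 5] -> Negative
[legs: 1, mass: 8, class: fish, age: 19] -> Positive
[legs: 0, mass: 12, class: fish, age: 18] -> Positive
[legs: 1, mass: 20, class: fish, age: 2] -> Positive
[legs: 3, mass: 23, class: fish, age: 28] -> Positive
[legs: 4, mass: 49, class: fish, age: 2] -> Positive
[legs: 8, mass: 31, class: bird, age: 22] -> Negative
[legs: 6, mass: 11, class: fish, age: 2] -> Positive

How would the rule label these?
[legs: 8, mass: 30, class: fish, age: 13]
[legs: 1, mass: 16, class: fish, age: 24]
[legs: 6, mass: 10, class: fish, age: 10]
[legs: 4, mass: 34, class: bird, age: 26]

Positive, Positive, Positive, Negative

A rule that fits every label: class is fish — true of each 'Positive' example, false of each 'Negative' one.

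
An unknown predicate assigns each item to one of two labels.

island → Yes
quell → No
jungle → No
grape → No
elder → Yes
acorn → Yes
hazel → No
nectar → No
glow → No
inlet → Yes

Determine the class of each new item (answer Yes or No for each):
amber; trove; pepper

Every 'Yes' example satisfies: starts with a vowel. None of the 'No' examples do.

Yes, No, No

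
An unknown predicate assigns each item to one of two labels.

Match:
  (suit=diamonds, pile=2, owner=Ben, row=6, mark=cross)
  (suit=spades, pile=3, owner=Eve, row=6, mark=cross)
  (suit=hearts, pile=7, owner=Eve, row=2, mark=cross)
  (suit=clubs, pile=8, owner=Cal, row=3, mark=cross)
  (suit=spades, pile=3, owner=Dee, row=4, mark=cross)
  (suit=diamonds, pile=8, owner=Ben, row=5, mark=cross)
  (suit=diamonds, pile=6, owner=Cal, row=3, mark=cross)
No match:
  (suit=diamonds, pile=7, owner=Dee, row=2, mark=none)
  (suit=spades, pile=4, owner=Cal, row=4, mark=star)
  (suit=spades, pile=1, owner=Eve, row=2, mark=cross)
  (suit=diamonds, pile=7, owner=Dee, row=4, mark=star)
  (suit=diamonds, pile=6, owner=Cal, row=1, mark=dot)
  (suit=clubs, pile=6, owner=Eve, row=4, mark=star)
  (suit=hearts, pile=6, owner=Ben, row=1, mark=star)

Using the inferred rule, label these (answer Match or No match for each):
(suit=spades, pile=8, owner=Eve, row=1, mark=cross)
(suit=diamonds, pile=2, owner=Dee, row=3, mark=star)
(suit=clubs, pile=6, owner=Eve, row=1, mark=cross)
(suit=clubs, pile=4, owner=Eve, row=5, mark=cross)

All 'Match' examples share one property — mark is cross AND pile ≥ 2 — and every 'No match' example lacks it.

Match, No match, Match, Match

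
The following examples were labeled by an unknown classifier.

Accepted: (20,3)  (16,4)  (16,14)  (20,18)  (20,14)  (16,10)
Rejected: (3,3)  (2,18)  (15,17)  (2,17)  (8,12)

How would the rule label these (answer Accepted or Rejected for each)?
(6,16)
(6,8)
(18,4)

Rule: first > second. This holds for each 'Accepted' example and fails for each 'Rejected' one.
(6,16) → 6 < 16 → Rejected.
(6,8) → 6 < 8 → Rejected.
(18,4) → 18 > 4 → Accepted.

Rejected, Rejected, Accepted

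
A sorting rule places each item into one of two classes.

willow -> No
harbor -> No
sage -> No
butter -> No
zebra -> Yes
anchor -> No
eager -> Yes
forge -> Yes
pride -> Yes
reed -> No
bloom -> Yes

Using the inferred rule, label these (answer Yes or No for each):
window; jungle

No, No

Rule: odd length. This holds for each 'Yes' example and fails for each 'No' one.
window — length 6, hence No.
jungle — length 6, hence No.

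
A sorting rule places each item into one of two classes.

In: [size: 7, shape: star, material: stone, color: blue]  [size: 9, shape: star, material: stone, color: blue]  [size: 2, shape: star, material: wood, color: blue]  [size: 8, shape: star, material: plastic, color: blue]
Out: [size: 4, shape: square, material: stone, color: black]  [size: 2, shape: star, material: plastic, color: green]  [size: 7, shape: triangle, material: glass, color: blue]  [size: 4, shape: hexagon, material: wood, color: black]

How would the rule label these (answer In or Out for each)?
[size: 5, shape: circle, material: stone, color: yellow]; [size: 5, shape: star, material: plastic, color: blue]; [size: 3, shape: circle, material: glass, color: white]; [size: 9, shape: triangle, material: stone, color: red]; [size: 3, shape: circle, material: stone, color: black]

The pattern is that an item is 'In' exactly when: color is blue AND shape is star.
[size: 5, shape: circle, material: stone, color: yellow]: Out (color is yellow, shape is circle).
[size: 5, shape: star, material: plastic, color: blue]: In (color is blue, shape is star).
[size: 3, shape: circle, material: glass, color: white]: Out (color is white, shape is circle).
[size: 9, shape: triangle, material: stone, color: red]: Out (color is red, shape is triangle).
[size: 3, shape: circle, material: stone, color: black]: Out (color is black, shape is circle).

Out, In, Out, Out, Out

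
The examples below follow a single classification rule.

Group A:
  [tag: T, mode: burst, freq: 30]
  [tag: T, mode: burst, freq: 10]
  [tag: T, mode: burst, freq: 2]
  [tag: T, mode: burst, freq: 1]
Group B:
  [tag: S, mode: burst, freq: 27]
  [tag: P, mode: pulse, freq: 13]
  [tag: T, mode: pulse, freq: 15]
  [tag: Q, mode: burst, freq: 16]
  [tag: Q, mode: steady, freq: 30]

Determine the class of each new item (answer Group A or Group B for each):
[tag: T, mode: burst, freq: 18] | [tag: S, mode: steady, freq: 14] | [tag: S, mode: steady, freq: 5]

Group A, Group B, Group B

The rule appears to be: tag is T AND mode is burst.
[tag: T, mode: burst, freq: 18] — tag is T, mode is burst, hence Group A. [tag: S, mode: steady, freq: 14] — tag is S, mode is steady, hence Group B. [tag: S, mode: steady, freq: 5] — tag is S, mode is steady, hence Group B.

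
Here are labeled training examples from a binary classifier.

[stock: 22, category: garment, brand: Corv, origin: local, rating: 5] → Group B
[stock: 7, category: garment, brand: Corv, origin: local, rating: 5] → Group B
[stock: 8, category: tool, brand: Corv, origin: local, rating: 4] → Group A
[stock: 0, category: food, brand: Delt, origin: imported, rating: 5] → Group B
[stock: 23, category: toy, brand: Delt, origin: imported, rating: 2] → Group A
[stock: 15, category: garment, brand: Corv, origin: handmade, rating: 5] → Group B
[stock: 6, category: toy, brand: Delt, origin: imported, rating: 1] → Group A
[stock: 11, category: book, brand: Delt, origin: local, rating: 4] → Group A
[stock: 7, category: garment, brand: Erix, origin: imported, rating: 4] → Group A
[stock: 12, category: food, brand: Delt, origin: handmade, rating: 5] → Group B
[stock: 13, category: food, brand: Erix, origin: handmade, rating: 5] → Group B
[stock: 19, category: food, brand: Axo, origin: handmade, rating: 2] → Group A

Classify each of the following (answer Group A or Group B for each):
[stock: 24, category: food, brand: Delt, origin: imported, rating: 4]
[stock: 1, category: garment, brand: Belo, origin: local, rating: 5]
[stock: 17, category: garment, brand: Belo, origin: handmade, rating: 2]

Group A, Group B, Group A

The pattern is that an item is 'Group A' exactly when: rating ≤ 4.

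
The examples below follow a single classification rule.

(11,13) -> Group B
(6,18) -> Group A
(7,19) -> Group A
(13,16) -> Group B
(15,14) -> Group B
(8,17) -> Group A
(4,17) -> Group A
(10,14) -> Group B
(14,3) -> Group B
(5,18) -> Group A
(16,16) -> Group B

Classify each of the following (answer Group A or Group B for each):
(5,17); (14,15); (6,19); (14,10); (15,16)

Group A, Group B, Group A, Group B, Group B

Every 'Group A' example satisfies: first ≤ 8. None of the 'Group B' examples do.
(5,17) → first 5 → Group A.
(14,15) → first 14 → Group B.
(6,19) → first 6 → Group A.
(14,10) → first 14 → Group B.
(15,16) → first 15 → Group B.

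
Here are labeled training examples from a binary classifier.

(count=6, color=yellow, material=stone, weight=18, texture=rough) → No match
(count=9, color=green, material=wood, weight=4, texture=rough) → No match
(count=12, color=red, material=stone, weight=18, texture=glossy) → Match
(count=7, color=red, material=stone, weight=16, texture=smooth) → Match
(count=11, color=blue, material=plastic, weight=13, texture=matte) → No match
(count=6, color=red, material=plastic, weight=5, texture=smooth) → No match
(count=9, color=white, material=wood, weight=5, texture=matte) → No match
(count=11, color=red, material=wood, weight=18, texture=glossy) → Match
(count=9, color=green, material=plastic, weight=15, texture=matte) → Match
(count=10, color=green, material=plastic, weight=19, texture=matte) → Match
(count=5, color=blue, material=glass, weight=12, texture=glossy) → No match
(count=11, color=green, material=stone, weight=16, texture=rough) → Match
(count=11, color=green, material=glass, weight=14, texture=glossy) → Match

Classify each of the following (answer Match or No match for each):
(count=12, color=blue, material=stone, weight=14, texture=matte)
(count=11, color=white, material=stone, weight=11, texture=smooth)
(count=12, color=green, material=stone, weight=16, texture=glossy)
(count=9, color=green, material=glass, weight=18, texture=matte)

Match, No match, Match, Match

The rule appears to be: weight ≥ 14 AND count ≥ 7.
Match: (count=12, color=blue, material=stone, weight=14, texture=matte), since weight = 14, count = 12.
No match: (count=11, color=white, material=stone, weight=11, texture=smooth), since weight = 11, count = 11.
Match: (count=12, color=green, material=stone, weight=16, texture=glossy), since weight = 16, count = 12.
Match: (count=9, color=green, material=glass, weight=18, texture=matte), since weight = 18, count = 9.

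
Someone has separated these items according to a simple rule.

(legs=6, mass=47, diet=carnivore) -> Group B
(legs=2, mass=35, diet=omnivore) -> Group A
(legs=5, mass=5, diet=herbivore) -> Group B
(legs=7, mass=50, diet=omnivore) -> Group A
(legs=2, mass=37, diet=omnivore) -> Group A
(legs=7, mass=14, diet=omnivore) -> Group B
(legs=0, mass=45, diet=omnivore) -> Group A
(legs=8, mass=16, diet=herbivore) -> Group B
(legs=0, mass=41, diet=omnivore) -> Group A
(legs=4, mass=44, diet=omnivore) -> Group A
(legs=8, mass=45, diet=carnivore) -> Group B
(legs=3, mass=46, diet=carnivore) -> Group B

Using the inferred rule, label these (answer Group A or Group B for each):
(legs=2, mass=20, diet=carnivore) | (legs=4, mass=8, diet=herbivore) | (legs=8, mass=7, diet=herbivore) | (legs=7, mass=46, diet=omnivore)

All 'Group A' examples share one property — diet is omnivore AND mass ≥ 16 — and every 'Group B' example lacks it.
(legs=2, mass=20, diet=carnivore) → diet is carnivore, mass = 20 → Group B. (legs=4, mass=8, diet=herbivore) → diet is herbivore, mass = 8 → Group B. (legs=8, mass=7, diet=herbivore) → diet is herbivore, mass = 7 → Group B. (legs=7, mass=46, diet=omnivore) → diet is omnivore, mass = 46 → Group A.

Group B, Group B, Group B, Group A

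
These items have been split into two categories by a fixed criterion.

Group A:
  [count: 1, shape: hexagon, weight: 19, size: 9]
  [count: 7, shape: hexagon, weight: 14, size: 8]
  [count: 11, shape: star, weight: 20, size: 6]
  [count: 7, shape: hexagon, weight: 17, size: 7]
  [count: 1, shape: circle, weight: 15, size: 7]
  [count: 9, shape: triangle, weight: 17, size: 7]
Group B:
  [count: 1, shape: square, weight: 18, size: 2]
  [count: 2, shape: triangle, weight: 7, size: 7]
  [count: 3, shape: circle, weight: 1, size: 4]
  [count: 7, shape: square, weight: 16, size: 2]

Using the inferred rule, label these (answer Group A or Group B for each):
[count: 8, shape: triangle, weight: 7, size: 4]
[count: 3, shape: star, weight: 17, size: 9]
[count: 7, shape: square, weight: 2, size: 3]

Rule: weight ≥ 14 AND size ≥ 4. This holds for each 'Group A' example and fails for each 'Group B' one.
[count: 8, shape: triangle, weight: 7, size: 4]: weight = 7, size = 4, does not pass → Group B.
[count: 3, shape: star, weight: 17, size: 9]: weight = 17, size = 9, qualifies → Group A.
[count: 7, shape: square, weight: 2, size: 3]: weight = 2, size = 3, does not pass → Group B.

Group B, Group A, Group B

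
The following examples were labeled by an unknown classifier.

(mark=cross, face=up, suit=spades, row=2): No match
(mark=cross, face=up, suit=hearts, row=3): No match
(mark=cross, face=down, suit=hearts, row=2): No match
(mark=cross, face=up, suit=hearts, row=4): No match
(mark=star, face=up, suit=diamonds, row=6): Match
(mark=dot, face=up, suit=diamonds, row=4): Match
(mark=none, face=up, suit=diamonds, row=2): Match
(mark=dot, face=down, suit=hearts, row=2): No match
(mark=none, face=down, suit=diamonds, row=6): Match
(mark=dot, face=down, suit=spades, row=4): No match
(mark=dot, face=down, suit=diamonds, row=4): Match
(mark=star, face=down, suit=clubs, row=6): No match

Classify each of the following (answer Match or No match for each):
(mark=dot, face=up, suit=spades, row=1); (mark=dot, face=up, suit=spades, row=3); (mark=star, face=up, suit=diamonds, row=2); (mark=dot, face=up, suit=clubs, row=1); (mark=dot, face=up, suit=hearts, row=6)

No match, No match, Match, No match, No match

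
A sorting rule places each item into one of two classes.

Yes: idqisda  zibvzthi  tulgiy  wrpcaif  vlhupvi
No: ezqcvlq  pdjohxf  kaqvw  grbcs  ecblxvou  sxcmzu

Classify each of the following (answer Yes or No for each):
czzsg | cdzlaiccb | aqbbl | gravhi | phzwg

The classifier is using: contains 'i'.
czzsg: no 'i', doesn't match → No.
cdzlaiccb: has 'i', fits → Yes.
aqbbl: no 'i', doesn't match → No.
gravhi: has 'i', fits → Yes.
phzwg: no 'i', doesn't match → No.

No, Yes, No, Yes, No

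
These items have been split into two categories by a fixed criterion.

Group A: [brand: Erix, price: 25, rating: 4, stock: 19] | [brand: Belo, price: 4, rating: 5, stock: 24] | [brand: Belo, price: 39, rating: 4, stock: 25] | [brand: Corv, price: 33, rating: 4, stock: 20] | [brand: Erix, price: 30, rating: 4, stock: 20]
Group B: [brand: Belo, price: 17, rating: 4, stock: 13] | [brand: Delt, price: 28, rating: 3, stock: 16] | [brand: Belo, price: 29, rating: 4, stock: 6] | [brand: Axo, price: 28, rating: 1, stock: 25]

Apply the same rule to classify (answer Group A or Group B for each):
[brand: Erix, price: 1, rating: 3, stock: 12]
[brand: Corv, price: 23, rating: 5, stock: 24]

Group B, Group A

The rule appears to be: rating ≥ 3 AND stock ≥ 19.
[brand: Erix, price: 1, rating: 3, stock: 12] — rating = 3, stock = 12, hence Group B.
[brand: Corv, price: 23, rating: 5, stock: 24] — rating = 5, stock = 24, hence Group A.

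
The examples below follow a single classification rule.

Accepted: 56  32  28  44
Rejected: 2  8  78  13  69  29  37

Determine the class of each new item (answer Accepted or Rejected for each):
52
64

One predicate separates the groups cleanly: multiple of 4 AND at least 13.
52: 52 = 4·13, 52 ≥ 13, passes → Accepted.
64: 64 = 4·16, 64 ≥ 13, passes → Accepted.

Accepted, Accepted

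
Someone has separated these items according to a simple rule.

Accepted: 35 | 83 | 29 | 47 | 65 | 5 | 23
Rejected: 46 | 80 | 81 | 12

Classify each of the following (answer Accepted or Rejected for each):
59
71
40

Accepted, Accepted, Rejected

Looking at the examples, the only property every 'Accepted' case has and every 'Rejected' case lacks is: ≡ 5 (mod 6).
59: 59 mod 6 = 5, meets the rule → Accepted. 71: 71 mod 6 = 5, meets the rule → Accepted. 40: 40 mod 6 = 4, fails this test → Rejected.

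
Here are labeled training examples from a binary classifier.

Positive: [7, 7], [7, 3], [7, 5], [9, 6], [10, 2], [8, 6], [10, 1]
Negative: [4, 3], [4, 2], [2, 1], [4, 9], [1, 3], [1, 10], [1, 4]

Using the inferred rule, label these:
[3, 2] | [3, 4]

Negative, Negative

The pattern is that an item is 'Positive' exactly when: first ≥ 5.
[3, 2] → first 3 → Negative.
[3, 4] → first 3 → Negative.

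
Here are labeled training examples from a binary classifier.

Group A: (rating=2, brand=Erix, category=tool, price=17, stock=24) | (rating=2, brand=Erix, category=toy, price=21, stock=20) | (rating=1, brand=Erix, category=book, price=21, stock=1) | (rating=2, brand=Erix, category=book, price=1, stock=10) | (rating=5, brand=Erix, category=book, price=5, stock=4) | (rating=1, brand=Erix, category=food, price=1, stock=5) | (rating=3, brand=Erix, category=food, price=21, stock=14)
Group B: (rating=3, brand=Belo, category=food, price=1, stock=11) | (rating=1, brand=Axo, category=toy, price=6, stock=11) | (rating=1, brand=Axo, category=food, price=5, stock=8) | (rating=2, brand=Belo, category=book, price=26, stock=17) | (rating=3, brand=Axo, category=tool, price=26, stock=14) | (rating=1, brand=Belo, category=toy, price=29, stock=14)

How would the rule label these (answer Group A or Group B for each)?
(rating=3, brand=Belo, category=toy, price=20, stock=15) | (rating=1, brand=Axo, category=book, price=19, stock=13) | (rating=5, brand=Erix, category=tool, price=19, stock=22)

Group B, Group B, Group A

The simplest hypothesis consistent with all the labels is: brand is Erix.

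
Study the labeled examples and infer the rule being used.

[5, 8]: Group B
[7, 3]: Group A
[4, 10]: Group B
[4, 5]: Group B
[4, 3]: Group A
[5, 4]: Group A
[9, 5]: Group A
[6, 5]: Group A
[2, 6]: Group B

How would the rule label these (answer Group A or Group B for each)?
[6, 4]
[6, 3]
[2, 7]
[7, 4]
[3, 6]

Group A, Group A, Group B, Group A, Group B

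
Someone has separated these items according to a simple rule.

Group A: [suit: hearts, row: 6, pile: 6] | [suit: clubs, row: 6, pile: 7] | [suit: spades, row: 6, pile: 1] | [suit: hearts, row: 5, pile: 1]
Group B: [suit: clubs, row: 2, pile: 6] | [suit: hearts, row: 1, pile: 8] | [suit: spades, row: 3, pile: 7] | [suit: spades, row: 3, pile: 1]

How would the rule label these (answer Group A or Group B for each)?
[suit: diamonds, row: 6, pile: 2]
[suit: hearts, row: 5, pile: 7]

Every 'Group A' example satisfies: row ≥ 5. None of the 'Group B' examples do.

Group A, Group A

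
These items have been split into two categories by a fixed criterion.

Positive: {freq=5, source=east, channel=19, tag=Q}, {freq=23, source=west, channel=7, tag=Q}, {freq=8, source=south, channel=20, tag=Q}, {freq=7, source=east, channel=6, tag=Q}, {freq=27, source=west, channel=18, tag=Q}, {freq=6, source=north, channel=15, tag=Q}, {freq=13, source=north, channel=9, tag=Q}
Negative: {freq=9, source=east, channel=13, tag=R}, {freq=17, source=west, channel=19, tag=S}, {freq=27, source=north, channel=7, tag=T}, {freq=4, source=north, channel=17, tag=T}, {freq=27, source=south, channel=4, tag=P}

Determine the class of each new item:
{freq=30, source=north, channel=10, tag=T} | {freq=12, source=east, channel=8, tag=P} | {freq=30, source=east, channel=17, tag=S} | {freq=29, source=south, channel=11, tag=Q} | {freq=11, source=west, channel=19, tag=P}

Negative, Negative, Negative, Positive, Negative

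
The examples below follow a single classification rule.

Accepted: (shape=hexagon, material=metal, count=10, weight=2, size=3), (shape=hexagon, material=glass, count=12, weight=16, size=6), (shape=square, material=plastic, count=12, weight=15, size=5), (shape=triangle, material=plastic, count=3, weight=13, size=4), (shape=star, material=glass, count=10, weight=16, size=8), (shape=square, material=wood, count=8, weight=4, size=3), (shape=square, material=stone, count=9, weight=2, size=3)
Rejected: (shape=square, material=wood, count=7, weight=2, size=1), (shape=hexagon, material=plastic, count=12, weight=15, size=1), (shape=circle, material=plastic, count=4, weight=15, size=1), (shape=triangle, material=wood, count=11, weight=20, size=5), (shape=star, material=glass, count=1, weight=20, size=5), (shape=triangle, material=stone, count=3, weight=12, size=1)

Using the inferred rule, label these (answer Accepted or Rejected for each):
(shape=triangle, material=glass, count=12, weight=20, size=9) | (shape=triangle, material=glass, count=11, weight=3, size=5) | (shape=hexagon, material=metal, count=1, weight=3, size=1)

Rejected, Accepted, Rejected

The classifier is using: size ≥ 3 AND weight ≤ 16.
(shape=triangle, material=glass, count=12, weight=20, size=9): size = 9, weight = 20 — doesn't qualify, so Rejected. (shape=triangle, material=glass, count=11, weight=3, size=5): size = 5, weight = 3 — passes, so Accepted. (shape=hexagon, material=metal, count=1, weight=3, size=1): size = 1, weight = 3 — doesn't qualify, so Rejected.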